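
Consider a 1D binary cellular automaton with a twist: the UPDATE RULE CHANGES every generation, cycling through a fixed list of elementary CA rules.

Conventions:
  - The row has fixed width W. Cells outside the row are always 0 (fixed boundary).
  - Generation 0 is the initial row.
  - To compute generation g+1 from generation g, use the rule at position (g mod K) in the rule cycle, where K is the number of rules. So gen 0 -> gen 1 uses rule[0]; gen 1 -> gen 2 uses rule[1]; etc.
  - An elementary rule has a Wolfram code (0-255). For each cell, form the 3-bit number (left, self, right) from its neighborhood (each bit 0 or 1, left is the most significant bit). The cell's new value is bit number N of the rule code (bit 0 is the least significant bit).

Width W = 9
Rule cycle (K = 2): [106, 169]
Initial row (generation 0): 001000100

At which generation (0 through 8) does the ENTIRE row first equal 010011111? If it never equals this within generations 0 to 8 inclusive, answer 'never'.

Answer: never

Derivation:
Gen 0: 001000100
Gen 1 (rule 106): 010001000
Gen 2 (rule 169): 000100011
Gen 3 (rule 106): 001000111
Gen 4 (rule 169): 100010110
Gen 5 (rule 106): 000101110
Gen 6 (rule 169): 110011100
Gen 7 (rule 106): 110110100
Gen 8 (rule 169): 101101001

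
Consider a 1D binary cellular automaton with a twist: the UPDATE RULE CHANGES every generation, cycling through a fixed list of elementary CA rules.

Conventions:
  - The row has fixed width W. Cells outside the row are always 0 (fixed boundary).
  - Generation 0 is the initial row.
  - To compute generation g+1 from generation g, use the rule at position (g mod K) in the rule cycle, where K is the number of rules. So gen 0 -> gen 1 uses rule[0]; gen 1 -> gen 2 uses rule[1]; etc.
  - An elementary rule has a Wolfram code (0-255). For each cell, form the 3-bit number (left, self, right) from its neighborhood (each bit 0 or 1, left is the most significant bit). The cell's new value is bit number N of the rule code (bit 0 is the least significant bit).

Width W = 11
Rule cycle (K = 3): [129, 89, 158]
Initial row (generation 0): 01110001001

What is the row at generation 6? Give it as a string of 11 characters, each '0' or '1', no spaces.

Gen 0: 01110001001
Gen 1 (rule 129): 00100100000
Gen 2 (rule 89): 10010011111
Gen 3 (rule 158): 11111111110
Gen 4 (rule 129): 01111111100
Gen 5 (rule 89): 01000000111
Gen 6 (rule 158): 11100001110

Answer: 11100001110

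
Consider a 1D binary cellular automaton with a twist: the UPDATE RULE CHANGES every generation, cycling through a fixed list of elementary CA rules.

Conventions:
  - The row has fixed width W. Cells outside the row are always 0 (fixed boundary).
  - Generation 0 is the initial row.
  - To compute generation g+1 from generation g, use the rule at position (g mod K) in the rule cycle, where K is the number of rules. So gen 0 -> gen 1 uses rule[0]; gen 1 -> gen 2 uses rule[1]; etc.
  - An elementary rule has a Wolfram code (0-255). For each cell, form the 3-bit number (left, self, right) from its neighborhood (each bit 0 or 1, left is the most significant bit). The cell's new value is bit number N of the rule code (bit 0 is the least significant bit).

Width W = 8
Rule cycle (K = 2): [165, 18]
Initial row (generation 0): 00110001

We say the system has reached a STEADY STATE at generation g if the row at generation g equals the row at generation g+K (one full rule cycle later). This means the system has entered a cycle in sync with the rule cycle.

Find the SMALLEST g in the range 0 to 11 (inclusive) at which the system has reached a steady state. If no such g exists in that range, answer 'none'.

Gen 0: 00110001
Gen 1 (rule 165): 10000101
Gen 2 (rule 18): 01001000
Gen 3 (rule 165): 01001011
Gen 4 (rule 18): 10110000
Gen 5 (rule 165): 11000111
Gen 6 (rule 18): 00101000
Gen 7 (rule 165): 10111011
Gen 8 (rule 18): 00000000
Gen 9 (rule 165): 11111111
Gen 10 (rule 18): 00000000
Gen 11 (rule 165): 11111111
Gen 12 (rule 18): 00000000
Gen 13 (rule 165): 11111111

Answer: 8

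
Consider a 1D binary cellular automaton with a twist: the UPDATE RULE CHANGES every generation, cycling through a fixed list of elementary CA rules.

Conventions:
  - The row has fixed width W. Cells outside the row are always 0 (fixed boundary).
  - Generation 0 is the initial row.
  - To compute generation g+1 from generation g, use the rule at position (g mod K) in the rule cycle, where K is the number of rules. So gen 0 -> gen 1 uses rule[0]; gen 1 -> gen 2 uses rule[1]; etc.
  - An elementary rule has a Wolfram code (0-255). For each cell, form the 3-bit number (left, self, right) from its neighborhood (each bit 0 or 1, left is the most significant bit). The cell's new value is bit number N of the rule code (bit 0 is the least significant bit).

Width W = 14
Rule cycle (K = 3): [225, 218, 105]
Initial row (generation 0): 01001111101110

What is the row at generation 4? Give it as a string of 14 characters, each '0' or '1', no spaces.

Gen 0: 01001111101110
Gen 1 (rule 225): 00000111110110
Gen 2 (rule 218): 00001111110111
Gen 3 (rule 105): 11101000011101
Gen 4 (rule 225): 01110011001110

Answer: 01110011001110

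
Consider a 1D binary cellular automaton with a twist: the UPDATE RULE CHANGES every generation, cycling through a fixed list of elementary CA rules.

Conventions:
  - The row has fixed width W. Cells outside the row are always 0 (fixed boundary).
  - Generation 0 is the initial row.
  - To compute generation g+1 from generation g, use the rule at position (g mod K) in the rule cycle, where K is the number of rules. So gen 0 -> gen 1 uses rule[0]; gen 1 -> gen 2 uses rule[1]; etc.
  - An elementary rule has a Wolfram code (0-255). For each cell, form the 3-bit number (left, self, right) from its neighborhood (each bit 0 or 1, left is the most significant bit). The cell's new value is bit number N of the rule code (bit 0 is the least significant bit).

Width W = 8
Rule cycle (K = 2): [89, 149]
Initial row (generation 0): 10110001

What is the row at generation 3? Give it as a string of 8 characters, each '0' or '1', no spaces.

Answer: 01011011

Derivation:
Gen 0: 10110001
Gen 1 (rule 89): 00111100
Gen 2 (rule 149): 10011011
Gen 3 (rule 89): 01011011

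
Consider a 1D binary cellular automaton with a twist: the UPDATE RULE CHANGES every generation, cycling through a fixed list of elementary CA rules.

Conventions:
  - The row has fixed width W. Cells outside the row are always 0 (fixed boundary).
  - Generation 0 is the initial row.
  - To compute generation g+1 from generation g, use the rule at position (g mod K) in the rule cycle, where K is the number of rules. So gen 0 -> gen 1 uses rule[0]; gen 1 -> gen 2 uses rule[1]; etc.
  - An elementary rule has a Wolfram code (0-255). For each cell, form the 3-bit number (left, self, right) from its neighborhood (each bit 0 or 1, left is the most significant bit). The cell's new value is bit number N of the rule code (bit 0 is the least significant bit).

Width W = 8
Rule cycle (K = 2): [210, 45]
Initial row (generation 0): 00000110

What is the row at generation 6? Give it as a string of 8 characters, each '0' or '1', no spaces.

Gen 0: 00000110
Gen 1 (rule 210): 00001011
Gen 2 (rule 45): 11101110
Gen 3 (rule 210): 01100111
Gen 4 (rule 45): 01000100
Gen 5 (rule 210): 10101010
Gen 6 (rule 45): 11111110

Answer: 11111110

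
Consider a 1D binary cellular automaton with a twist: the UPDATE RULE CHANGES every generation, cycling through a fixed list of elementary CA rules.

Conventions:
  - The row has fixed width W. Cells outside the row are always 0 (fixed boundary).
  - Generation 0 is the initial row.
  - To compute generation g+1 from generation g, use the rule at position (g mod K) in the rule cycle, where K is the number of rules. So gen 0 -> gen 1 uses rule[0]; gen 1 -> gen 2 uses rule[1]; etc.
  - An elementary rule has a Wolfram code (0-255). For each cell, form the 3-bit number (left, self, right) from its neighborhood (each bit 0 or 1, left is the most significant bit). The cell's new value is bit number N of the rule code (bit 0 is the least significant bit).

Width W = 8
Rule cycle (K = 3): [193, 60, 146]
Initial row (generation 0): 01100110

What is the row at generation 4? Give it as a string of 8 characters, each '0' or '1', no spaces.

Gen 0: 01100110
Gen 1 (rule 193): 00100010
Gen 2 (rule 60): 00110011
Gen 3 (rule 146): 01001100
Gen 4 (rule 193): 00000101

Answer: 00000101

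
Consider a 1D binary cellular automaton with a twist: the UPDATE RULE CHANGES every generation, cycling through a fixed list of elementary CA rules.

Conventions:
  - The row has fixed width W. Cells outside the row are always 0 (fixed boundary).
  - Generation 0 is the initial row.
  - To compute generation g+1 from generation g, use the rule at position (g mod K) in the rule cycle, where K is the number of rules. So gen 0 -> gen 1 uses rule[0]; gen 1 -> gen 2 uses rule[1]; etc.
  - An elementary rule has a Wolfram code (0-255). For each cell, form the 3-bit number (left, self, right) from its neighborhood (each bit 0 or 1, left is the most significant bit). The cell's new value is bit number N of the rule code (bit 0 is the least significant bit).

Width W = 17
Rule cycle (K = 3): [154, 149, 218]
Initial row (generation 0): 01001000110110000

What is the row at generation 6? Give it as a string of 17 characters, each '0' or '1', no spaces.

Answer: 01011111011111100

Derivation:
Gen 0: 01001000110110000
Gen 1 (rule 154): 10110101100101000
Gen 2 (rule 149): 10000100010101111
Gen 3 (rule 218): 01001010100001111
Gen 4 (rule 154): 10110000010011110
Gen 5 (rule 149): 10001111011001101
Gen 6 (rule 218): 01011111011111100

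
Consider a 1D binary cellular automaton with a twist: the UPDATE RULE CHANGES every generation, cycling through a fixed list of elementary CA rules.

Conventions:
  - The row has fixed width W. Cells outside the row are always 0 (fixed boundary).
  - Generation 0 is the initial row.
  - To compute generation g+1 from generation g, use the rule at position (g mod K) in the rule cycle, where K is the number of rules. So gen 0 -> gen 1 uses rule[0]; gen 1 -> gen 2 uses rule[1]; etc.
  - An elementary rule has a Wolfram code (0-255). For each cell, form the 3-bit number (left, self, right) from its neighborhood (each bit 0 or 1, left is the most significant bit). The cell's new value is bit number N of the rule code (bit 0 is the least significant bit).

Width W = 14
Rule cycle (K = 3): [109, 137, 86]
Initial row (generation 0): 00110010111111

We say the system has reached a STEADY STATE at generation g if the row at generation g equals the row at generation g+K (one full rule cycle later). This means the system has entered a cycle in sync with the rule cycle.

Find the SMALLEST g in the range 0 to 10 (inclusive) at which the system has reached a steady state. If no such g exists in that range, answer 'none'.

Answer: none

Derivation:
Gen 0: 00110010111111
Gen 1 (rule 109): 10110011100001
Gen 2 (rule 137): 00100011001100
Gen 3 (rule 86): 01110101110110
Gen 4 (rule 109): 01011111011110
Gen 5 (rule 137): 00011110011100
Gen 6 (rule 86): 00100011100110
Gen 7 (rule 109): 10101010100110
Gen 8 (rule 137): 00000000000100
Gen 9 (rule 86): 00000000001110
Gen 10 (rule 109): 11111111101010
Gen 11 (rule 137): 11111111000000
Gen 12 (rule 86): 00000001100000
Gen 13 (rule 109): 11111101101111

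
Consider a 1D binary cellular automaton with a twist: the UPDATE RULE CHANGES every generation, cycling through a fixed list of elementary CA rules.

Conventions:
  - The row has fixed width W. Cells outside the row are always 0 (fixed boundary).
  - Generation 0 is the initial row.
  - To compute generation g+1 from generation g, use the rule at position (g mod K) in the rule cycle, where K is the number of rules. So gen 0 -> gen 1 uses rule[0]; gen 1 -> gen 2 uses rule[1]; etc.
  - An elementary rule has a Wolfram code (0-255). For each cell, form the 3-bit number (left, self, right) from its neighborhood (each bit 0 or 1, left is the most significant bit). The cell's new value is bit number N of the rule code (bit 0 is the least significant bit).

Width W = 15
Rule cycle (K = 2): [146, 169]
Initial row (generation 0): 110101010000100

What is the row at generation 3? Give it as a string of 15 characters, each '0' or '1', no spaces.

Gen 0: 110101010000100
Gen 1 (rule 146): 000000001001010
Gen 2 (rule 169): 111111100000100
Gen 3 (rule 146): 011111010001010

Answer: 011111010001010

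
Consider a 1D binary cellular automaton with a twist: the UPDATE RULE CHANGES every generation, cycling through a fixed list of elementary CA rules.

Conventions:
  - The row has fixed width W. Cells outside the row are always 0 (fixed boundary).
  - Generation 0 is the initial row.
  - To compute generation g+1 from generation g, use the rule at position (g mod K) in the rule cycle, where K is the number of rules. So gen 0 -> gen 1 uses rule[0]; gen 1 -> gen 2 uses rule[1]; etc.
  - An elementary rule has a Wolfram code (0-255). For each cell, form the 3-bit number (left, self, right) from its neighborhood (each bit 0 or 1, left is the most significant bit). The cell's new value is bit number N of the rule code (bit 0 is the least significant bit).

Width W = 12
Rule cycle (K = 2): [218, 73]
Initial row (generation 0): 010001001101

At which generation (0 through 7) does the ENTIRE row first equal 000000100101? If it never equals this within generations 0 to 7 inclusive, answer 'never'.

Answer: 2

Derivation:
Gen 0: 010001001101
Gen 1 (rule 218): 101010111100
Gen 2 (rule 73): 000000100101
Gen 3 (rule 218): 000001011000
Gen 4 (rule 73): 111100011011
Gen 5 (rule 218): 111110111011
Gen 6 (rule 73): 100010101011
Gen 7 (rule 218): 010100000011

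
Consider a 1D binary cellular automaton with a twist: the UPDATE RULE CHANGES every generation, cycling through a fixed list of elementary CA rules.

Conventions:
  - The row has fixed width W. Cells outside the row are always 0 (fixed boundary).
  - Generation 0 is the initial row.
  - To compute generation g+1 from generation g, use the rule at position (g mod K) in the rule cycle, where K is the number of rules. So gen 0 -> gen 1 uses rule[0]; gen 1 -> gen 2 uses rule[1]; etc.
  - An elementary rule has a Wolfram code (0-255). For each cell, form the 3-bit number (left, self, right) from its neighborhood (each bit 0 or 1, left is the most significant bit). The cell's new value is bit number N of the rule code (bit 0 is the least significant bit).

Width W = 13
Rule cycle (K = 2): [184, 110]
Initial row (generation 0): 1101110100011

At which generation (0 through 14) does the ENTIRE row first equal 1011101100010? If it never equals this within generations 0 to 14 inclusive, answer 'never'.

Answer: 6

Derivation:
Gen 0: 1101110100011
Gen 1 (rule 184): 1011101010010
Gen 2 (rule 110): 1110111110110
Gen 3 (rule 184): 1101111101101
Gen 4 (rule 110): 1111000111111
Gen 5 (rule 184): 1110100111110
Gen 6 (rule 110): 1011101100010
Gen 7 (rule 184): 0111011010001
Gen 8 (rule 110): 1101111110011
Gen 9 (rule 184): 1011111101010
Gen 10 (rule 110): 1110000111110
Gen 11 (rule 184): 1101000111101
Gen 12 (rule 110): 1111001100111
Gen 13 (rule 184): 1110101010110
Gen 14 (rule 110): 1011111111110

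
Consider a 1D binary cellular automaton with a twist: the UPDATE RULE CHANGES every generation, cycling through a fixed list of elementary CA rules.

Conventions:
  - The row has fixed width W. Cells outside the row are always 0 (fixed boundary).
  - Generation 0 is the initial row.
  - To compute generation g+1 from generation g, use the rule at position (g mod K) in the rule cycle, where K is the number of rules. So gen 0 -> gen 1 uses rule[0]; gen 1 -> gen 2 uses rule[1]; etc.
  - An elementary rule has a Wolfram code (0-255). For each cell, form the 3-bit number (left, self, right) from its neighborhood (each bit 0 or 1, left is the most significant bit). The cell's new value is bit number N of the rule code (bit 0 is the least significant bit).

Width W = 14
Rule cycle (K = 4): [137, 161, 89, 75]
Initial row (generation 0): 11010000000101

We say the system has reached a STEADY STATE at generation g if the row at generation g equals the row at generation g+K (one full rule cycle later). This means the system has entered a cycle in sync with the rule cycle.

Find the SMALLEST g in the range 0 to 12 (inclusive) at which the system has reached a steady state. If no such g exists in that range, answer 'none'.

Gen 0: 11010000000101
Gen 1 (rule 137): 10000111110000
Gen 2 (rule 161): 00110011100111
Gen 3 (rule 89): 10111010110101
Gen 4 (rule 75): 00101000110000
Gen 5 (rule 137): 10000010100111
Gen 6 (rule 161): 00111001000010
Gen 7 (rule 89): 10101100111001
Gen 8 (rule 75): 00001101101010
Gen 9 (rule 137): 11101001000000
Gen 10 (rule 161): 01010000011111
Gen 11 (rule 89): 00001111010001
Gen 12 (rule 75): 11111001000110
Gen 13 (rule 137): 11110000010100
Gen 14 (rule 161): 01100111001001
Gen 15 (rule 89): 01110101100100
Gen 16 (rule 75): 11010001101001

Answer: none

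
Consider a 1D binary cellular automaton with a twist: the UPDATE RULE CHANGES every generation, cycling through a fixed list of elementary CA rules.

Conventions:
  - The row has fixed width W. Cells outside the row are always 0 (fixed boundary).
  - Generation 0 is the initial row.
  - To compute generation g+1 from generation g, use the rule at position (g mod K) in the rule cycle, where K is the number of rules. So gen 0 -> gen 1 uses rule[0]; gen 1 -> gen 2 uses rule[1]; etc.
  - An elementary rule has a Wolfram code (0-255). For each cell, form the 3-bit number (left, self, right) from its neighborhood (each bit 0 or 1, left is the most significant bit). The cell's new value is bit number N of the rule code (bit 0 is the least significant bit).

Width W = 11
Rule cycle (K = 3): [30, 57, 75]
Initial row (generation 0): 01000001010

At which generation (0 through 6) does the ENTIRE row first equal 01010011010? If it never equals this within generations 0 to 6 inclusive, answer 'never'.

Gen 0: 01000001010
Gen 1 (rule 30): 11100011011
Gen 2 (rule 57): 10011010110
Gen 3 (rule 75): 00111000110
Gen 4 (rule 30): 01100101101
Gen 5 (rule 57): 01010011010
Gen 6 (rule 75): 10000111000

Answer: 5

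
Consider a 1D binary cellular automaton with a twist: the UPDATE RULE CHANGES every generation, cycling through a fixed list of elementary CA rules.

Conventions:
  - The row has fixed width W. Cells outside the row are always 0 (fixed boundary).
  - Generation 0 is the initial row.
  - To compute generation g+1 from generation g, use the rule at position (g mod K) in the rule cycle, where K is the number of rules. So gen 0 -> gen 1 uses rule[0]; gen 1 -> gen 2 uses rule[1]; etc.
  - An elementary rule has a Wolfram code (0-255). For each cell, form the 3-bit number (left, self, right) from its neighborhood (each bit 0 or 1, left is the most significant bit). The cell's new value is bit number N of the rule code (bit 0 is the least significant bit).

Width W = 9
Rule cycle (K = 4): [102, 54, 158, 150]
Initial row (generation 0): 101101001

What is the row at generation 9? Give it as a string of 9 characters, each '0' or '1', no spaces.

Gen 0: 101101001
Gen 1 (rule 102): 110111011
Gen 2 (rule 54): 001000100
Gen 3 (rule 158): 011101110
Gen 4 (rule 150): 101000101
Gen 5 (rule 102): 111001111
Gen 6 (rule 54): 000110000
Gen 7 (rule 158): 001101000
Gen 8 (rule 150): 010001100
Gen 9 (rule 102): 110010100

Answer: 110010100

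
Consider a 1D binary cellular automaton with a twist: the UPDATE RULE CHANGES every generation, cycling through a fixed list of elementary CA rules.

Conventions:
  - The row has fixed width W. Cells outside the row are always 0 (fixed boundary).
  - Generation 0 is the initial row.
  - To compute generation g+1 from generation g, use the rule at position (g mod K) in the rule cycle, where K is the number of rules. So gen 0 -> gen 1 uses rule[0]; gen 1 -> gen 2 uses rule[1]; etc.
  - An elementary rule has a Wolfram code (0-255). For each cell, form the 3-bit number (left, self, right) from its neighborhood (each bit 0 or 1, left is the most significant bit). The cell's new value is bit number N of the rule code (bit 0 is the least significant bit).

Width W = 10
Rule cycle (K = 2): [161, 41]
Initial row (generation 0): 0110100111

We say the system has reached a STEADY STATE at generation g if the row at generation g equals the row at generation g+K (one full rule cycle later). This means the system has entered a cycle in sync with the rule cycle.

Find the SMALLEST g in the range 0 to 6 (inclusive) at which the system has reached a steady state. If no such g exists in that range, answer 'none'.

Gen 0: 0110100111
Gen 1 (rule 161): 0001000010
Gen 2 (rule 41): 1100011000
Gen 3 (rule 161): 0001000011
Gen 4 (rule 41): 1100011010
Gen 5 (rule 161): 0001000100
Gen 6 (rule 41): 1100010001
Gen 7 (rule 161): 0001000100
Gen 8 (rule 41): 1100010001

Answer: 5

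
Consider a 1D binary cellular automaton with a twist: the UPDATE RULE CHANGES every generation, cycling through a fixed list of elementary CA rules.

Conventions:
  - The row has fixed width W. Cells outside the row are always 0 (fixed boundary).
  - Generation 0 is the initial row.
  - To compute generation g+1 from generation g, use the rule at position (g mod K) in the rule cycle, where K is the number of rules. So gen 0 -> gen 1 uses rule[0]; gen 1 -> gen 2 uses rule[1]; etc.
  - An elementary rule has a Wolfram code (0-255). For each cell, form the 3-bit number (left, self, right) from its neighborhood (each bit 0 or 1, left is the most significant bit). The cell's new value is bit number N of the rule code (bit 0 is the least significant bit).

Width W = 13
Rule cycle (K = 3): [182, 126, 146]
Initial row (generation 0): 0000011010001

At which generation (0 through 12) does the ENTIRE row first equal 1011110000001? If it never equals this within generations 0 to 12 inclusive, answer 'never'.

Gen 0: 0000011010001
Gen 1 (rule 182): 0000100111011
Gen 2 (rule 126): 0001111101111
Gen 3 (rule 146): 0010111000110
Gen 4 (rule 182): 0111010101001
Gen 5 (rule 126): 1101111111111
Gen 6 (rule 146): 0000111111110
Gen 7 (rule 182): 0001011111101
Gen 8 (rule 126): 0011110000111
Gen 9 (rule 146): 0101101001010
Gen 10 (rule 182): 1110011111111
Gen 11 (rule 126): 1011110000001
Gen 12 (rule 146): 0001101000010

Answer: 11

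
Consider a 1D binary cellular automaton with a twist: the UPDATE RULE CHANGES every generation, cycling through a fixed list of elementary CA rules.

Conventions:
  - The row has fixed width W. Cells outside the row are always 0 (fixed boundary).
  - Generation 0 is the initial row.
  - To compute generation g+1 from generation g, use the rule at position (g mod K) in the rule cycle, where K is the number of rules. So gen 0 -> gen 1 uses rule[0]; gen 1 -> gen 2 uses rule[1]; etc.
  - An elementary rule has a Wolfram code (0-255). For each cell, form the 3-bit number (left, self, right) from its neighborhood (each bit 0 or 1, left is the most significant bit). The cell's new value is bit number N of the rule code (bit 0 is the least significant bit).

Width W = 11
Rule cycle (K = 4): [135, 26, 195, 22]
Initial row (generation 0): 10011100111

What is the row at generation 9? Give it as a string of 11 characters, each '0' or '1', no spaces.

Gen 0: 10011100111
Gen 1 (rule 135): 10101001010
Gen 2 (rule 26): 00000110001
Gen 3 (rule 195): 11111010110
Gen 4 (rule 22): 00000010001
Gen 5 (rule 135): 11111110111
Gen 6 (rule 26): 10000000100
Gen 7 (rule 195): 00111111001
Gen 8 (rule 22): 01000000111
Gen 9 (rule 135): 11011111010

Answer: 11011111010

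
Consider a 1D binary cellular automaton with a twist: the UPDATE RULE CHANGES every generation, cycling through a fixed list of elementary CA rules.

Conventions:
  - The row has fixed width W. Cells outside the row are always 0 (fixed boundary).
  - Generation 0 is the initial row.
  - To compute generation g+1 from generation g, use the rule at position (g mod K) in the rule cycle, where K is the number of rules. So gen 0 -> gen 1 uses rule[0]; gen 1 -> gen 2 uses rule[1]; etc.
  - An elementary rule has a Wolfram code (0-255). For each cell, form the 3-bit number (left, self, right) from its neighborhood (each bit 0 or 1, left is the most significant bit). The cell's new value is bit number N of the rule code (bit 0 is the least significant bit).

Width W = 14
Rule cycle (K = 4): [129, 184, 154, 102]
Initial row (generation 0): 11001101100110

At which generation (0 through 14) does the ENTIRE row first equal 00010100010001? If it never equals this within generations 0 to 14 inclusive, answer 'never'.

Answer: never

Derivation:
Gen 0: 11001101100110
Gen 1 (rule 129): 00000000000000
Gen 2 (rule 184): 00000000000000
Gen 3 (rule 154): 00000000000000
Gen 4 (rule 102): 00000000000000
Gen 5 (rule 129): 11111111111111
Gen 6 (rule 184): 11111111111110
Gen 7 (rule 154): 11111111111101
Gen 8 (rule 102): 00000000000111
Gen 9 (rule 129): 11111111110010
Gen 10 (rule 184): 11111111101001
Gen 11 (rule 154): 11111111000110
Gen 12 (rule 102): 00000001001010
Gen 13 (rule 129): 11111100000000
Gen 14 (rule 184): 11111010000000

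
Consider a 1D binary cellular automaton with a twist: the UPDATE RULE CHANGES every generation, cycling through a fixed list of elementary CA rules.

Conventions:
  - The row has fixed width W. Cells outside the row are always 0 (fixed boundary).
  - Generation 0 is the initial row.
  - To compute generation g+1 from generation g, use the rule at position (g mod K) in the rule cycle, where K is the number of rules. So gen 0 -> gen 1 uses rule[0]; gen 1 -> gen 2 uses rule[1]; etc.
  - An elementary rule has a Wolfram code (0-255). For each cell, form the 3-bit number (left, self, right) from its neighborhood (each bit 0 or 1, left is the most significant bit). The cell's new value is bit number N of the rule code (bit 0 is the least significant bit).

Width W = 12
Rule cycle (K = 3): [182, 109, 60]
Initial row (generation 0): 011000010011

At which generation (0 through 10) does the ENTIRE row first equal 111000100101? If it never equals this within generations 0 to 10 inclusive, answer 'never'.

Gen 0: 011000010011
Gen 1 (rule 182): 100100111100
Gen 2 (rule 109): 100100100101
Gen 3 (rule 60): 110110110111
Gen 4 (rule 182): 001001001010
Gen 5 (rule 109): 101001001110
Gen 6 (rule 60): 111101101001
Gen 7 (rule 182): 011010011111
Gen 8 (rule 109): 011110010001
Gen 9 (rule 60): 010001011001
Gen 10 (rule 182): 111011100111

Answer: never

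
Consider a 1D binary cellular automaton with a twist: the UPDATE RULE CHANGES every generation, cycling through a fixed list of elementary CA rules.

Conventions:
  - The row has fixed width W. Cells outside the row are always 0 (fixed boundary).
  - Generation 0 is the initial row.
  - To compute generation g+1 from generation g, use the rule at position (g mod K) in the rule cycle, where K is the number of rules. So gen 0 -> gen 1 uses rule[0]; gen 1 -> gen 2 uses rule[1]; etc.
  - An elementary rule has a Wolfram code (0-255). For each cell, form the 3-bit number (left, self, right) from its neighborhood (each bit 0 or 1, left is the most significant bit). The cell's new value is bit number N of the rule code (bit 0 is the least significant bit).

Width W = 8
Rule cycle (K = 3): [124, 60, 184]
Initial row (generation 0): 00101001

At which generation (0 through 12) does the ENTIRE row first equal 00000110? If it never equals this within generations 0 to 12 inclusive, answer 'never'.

Answer: 10

Derivation:
Gen 0: 00101001
Gen 1 (rule 124): 00111101
Gen 2 (rule 60): 00100011
Gen 3 (rule 184): 00010010
Gen 4 (rule 124): 00011011
Gen 5 (rule 60): 00010110
Gen 6 (rule 184): 00001101
Gen 7 (rule 124): 00001111
Gen 8 (rule 60): 00001000
Gen 9 (rule 184): 00000100
Gen 10 (rule 124): 00000110
Gen 11 (rule 60): 00000101
Gen 12 (rule 184): 00000010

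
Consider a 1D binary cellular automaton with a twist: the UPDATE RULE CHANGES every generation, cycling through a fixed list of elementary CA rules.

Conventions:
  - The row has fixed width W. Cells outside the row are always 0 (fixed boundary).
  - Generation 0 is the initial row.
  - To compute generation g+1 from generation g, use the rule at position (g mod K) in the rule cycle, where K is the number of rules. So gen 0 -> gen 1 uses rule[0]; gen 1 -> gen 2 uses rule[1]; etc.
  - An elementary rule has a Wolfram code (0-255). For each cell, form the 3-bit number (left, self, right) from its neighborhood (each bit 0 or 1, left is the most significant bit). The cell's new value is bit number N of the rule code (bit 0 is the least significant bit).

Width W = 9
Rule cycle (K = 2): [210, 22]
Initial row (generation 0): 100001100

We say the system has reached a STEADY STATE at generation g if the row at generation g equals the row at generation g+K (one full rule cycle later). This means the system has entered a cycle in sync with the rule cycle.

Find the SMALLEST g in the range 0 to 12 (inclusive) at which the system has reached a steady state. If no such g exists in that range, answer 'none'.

Answer: none

Derivation:
Gen 0: 100001100
Gen 1 (rule 210): 010010110
Gen 2 (rule 22): 111110001
Gen 3 (rule 210): 011111010
Gen 4 (rule 22): 100000011
Gen 5 (rule 210): 010000101
Gen 6 (rule 22): 111001101
Gen 7 (rule 210): 011110100
Gen 8 (rule 22): 100000110
Gen 9 (rule 210): 010001011
Gen 10 (rule 22): 111011000
Gen 11 (rule 210): 011001100
Gen 12 (rule 22): 100110010
Gen 13 (rule 210): 011011101
Gen 14 (rule 22): 100000001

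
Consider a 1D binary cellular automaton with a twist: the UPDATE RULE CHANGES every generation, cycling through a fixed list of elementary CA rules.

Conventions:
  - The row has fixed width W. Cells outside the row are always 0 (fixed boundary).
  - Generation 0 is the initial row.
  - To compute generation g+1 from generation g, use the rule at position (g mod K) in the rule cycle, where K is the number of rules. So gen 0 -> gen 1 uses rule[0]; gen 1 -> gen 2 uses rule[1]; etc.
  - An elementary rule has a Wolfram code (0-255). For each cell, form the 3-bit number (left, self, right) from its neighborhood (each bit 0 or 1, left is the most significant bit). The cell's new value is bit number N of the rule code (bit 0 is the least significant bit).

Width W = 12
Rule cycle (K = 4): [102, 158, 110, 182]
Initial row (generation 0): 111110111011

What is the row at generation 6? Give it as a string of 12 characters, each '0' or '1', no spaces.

Gen 0: 111110111011
Gen 1 (rule 102): 000011001101
Gen 2 (rule 158): 000110111001
Gen 3 (rule 110): 001111101011
Gen 4 (rule 182): 010111011100
Gen 5 (rule 102): 111001100100
Gen 6 (rule 158): 110111011110

Answer: 110111011110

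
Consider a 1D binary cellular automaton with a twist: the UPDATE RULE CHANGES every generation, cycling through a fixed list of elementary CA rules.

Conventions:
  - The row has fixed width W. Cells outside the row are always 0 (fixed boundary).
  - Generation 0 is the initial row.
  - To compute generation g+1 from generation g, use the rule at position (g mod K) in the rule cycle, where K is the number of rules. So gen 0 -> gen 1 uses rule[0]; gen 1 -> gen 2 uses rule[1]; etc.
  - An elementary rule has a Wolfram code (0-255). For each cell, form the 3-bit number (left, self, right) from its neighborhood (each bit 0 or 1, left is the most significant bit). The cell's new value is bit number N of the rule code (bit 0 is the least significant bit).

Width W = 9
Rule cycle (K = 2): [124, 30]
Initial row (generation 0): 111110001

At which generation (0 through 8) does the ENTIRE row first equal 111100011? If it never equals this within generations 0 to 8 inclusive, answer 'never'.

Answer: 7

Derivation:
Gen 0: 111110001
Gen 1 (rule 124): 100011001
Gen 2 (rule 30): 110110111
Gen 3 (rule 124): 111111101
Gen 4 (rule 30): 100000001
Gen 5 (rule 124): 110000001
Gen 6 (rule 30): 101000011
Gen 7 (rule 124): 111100011
Gen 8 (rule 30): 100010110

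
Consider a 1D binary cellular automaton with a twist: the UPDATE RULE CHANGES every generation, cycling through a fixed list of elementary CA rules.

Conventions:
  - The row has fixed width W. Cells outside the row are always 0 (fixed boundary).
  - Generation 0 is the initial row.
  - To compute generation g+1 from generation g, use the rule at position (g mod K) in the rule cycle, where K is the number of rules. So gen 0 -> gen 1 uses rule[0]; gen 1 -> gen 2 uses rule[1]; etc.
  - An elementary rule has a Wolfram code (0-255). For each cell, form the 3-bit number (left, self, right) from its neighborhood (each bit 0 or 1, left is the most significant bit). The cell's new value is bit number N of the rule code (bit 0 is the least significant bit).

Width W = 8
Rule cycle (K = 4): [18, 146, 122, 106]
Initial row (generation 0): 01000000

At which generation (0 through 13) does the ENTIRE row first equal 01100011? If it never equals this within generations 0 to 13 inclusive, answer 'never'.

Answer: never

Derivation:
Gen 0: 01000000
Gen 1 (rule 18): 10100000
Gen 2 (rule 146): 00010000
Gen 3 (rule 122): 00101000
Gen 4 (rule 106): 01010000
Gen 5 (rule 18): 10001000
Gen 6 (rule 146): 01010100
Gen 7 (rule 122): 10101010
Gen 8 (rule 106): 01010100
Gen 9 (rule 18): 10000010
Gen 10 (rule 146): 01000101
Gen 11 (rule 122): 10101010
Gen 12 (rule 106): 01010100
Gen 13 (rule 18): 10000010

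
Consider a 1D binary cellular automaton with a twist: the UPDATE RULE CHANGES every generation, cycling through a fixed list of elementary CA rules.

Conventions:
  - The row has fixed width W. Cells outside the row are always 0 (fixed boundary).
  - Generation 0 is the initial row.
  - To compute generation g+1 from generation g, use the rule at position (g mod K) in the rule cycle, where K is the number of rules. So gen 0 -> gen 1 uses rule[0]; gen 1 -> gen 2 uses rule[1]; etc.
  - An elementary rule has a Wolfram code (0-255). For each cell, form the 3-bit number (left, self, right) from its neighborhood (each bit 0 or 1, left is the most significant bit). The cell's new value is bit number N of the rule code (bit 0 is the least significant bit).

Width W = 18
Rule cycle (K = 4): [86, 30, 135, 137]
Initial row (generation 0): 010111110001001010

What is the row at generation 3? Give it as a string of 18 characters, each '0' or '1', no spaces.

Answer: 101011000110111110

Derivation:
Gen 0: 010111110001001010
Gen 1 (rule 86): 110000011011111011
Gen 2 (rule 30): 101000110010000010
Gen 3 (rule 135): 101011000110111110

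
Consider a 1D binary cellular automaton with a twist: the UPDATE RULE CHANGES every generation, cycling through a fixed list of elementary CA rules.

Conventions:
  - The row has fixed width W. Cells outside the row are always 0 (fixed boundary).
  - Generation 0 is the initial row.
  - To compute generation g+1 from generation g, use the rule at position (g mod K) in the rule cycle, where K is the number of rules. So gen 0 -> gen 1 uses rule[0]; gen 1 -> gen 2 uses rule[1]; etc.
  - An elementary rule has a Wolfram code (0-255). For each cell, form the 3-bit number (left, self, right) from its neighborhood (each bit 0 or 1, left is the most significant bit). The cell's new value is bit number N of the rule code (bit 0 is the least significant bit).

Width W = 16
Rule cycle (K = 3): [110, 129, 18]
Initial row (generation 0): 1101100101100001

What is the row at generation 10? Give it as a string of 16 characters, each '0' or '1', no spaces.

Answer: 1100000000011110

Derivation:
Gen 0: 1101100101100001
Gen 1 (rule 110): 1111101111100011
Gen 2 (rule 129): 0111000111001000
Gen 3 (rule 18): 1000101000110100
Gen 4 (rule 110): 1001111001111100
Gen 5 (rule 129): 0000110000111001
Gen 6 (rule 18): 0001001001000110
Gen 7 (rule 110): 0011011011001110
Gen 8 (rule 129): 1000000000000100
Gen 9 (rule 18): 0100000000001010
Gen 10 (rule 110): 1100000000011110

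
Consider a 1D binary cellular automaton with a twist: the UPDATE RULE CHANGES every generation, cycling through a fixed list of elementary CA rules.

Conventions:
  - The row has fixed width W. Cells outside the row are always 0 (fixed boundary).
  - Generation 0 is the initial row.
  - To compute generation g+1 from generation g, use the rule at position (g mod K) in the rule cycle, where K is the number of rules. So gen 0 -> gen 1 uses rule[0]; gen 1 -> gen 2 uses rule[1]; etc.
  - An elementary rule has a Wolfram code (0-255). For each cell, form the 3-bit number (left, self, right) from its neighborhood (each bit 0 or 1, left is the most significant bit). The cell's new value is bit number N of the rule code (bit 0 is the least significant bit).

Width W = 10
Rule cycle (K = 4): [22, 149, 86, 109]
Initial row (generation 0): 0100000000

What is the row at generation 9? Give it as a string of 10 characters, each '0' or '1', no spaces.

Gen 0: 0100000000
Gen 1 (rule 22): 1110000000
Gen 2 (rule 149): 0101111111
Gen 3 (rule 86): 1100000001
Gen 4 (rule 109): 1101111101
Gen 5 (rule 22): 0000000001
Gen 6 (rule 149): 1111111101
Gen 7 (rule 86): 0000000101
Gen 8 (rule 109): 1111110111
Gen 9 (rule 22): 0000000000

Answer: 0000000000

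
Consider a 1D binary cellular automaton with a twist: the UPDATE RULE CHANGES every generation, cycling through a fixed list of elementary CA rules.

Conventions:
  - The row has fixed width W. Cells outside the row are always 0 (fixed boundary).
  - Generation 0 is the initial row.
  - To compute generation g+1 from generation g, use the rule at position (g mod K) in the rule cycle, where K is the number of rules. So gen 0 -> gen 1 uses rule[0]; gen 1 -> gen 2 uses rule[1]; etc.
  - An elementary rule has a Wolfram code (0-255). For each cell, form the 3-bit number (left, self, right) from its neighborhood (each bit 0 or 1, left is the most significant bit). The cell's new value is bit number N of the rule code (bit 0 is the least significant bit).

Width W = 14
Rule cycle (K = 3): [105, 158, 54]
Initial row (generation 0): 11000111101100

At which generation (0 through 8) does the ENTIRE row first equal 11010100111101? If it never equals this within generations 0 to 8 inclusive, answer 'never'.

Answer: 1

Derivation:
Gen 0: 11000111101100
Gen 1 (rule 105): 11010100111101
Gen 2 (rule 158): 10010111111001
Gen 3 (rule 54): 11111000000111
Gen 4 (rule 105): 10001011110101
Gen 5 (rule 158): 11011011100101
Gen 6 (rule 54): 00100100011111
Gen 7 (rule 105): 10000001010001
Gen 8 (rule 158): 11000011011011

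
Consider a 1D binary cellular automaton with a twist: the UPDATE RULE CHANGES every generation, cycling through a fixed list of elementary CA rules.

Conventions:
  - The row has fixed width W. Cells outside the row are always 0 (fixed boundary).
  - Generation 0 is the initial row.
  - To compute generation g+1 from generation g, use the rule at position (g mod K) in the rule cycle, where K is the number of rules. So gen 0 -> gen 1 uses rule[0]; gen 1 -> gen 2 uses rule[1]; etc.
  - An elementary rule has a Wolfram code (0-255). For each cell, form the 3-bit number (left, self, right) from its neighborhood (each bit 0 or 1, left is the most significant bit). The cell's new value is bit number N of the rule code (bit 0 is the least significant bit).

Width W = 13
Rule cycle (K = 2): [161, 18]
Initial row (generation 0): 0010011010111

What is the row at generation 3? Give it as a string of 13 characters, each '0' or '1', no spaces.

Gen 0: 0010011010111
Gen 1 (rule 161): 1000000101010
Gen 2 (rule 18): 0100001000001
Gen 3 (rule 161): 0001100011100

Answer: 0001100011100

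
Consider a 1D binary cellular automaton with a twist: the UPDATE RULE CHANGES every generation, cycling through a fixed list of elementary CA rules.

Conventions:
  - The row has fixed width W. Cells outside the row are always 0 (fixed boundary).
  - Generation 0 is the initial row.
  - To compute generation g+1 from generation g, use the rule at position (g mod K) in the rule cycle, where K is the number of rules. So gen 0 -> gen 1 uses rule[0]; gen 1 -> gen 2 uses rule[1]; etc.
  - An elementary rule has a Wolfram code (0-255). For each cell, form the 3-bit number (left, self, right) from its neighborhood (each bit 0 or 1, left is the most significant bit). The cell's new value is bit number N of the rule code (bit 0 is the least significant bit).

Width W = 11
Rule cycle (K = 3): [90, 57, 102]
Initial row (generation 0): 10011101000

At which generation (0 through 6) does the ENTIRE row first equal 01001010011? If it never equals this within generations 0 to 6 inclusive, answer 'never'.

Gen 0: 10011101000
Gen 1 (rule 90): 01110100100
Gen 2 (rule 57): 01001010011
Gen 3 (rule 102): 11011110101
Gen 4 (rule 90): 11010010000
Gen 5 (rule 57): 10101001111
Gen 6 (rule 102): 11111010001

Answer: 2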